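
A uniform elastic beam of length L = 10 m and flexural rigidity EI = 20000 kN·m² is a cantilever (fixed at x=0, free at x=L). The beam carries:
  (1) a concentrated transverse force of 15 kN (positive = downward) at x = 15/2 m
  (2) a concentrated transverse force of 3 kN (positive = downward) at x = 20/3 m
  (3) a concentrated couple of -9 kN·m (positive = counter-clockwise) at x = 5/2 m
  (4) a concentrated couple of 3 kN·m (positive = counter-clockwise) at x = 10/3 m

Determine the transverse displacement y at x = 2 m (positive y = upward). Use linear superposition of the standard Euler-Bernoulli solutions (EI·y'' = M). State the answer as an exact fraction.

y(2) = -253/20000 m

Load 1 — point force P=15 kN at a=15/2 m (b=L-a=5/2):
  y_1 = -Px²(3a-x)/(6EI)  [x≤a] = -15·2²·(3·(15/2)-2)/(6·20000) = -41/4000 m
Load 2 — point force P=3 kN at a=20/3 m (b=L-a=10/3):
  y_2 = -Px²(3a-x)/(6EI)  [x≤a] = -3·2²·(3·(20/3)-2)/(6·20000) = -9/5000 m
Load 3 — applied couple M₀=-9 kN·m at a=5/2 m (b=L-a=15/2):
  y_3 = M₀x²/(2EI)  [x≤a] = (-9)·2²/(2·20000) = -9/10000 m
Load 4 — applied couple M₀=3 kN·m at a=10/3 m (b=L-a=20/3):
  y_4 = M₀x²/(2EI)  [x≤a] = 3·2²/(2·20000) = 3/10000 m
Superposition: y = Σ y_i = -253/20000 m ≈ -0.012650 m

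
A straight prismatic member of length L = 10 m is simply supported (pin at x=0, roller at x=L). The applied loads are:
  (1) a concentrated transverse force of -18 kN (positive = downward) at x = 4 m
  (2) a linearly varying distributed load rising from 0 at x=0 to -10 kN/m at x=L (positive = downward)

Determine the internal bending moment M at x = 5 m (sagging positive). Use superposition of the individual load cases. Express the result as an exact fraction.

Load 1 — point force P=-18 kN at a=4 m (b=L-a=6):
  M_1 = Pa(L-x)/L  [x>a] = (-18)·4·(10-5)/10 = -36 kN·m
Load 2 — triangular load w₀=-10 kN/m (0→w₀ over full span):
  M_2 = w₀Lx/6 - w₀x³/(6L) = (-10)·10·5/6 - (-10)·5³/(6·10) = -125/2 kN·m
Superposition: M = Σ M_i = -197/2 kN·m ≈ -98.500000 kN·m

M(5) = -197/2 kN·m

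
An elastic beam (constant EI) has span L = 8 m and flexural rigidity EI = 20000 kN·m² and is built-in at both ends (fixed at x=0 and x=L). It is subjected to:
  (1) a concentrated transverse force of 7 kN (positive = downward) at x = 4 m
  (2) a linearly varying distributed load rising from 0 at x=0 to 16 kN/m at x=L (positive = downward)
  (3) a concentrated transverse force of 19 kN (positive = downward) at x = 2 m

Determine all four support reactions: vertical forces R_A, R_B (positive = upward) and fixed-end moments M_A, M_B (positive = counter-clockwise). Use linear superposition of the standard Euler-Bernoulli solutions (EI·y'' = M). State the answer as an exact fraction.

R_A = 6197/160 kN, M_A = 7501/120 kN·m, R_B = 8203/160 kN, M_B = -2613/40 kN·m

Load 1 — point force P=7 kN at a=4 m (b=L-a=4):
  R_A = Pb²(3a+b)/L³ = 7·4²·(3·4+4)/8³ = 7/2 kN
  M_A = Pab²/L² = 7·4·4²/8² = 7 kN·m
  R_B = Pa²(a+3b)/L³ = 7·4²·(4+3·4)/8³ = 7/2 kN
  M_B = -Pa²b/L² = -7·4²·4/8² = -7 kN·m
Load 2 — triangular load w₀=16 kN/m (0→w₀ over full span):
  R_A = 3w₀L/20 = 3·16·8/20 = 96/5 kN
  M_A = w₀L²/30 = 16·8²/30 = 512/15 kN·m
  R_B = 7w₀L/20 = 7·16·8/20 = 224/5 kN
  M_B = -w₀L²/20 = -16·8²/20 = -256/5 kN·m
Load 3 — point force P=19 kN at a=2 m (b=L-a=6):
  R_A = Pb²(3a+b)/L³ = 19·6²·(3·2+6)/8³ = 513/32 kN
  M_A = Pab²/L² = 19·2·6²/8² = 171/8 kN·m
  R_B = Pa²(a+3b)/L³ = 19·2²·(2+3·6)/8³ = 95/32 kN
  M_B = -Pa²b/L² = -19·2²·6/8² = -57/8 kN·m
Superposition: R_A = 6197/160 kN, M_A = 7501/120 kN·m, R_B = 8203/160 kN, M_B = -2613/40 kN·m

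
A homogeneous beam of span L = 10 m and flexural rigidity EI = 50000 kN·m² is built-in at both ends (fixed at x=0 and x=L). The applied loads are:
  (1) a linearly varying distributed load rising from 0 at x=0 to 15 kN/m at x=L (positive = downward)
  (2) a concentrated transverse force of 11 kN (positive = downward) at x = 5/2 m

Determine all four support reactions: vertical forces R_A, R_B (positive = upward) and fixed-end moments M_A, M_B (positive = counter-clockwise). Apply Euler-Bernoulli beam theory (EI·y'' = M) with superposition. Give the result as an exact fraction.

R_A = 1017/32 kN, M_A = 2095/32 kN·m, R_B = 1735/32 kN, M_B = -2565/32 kN·m

Load 1 — triangular load w₀=15 kN/m (0→w₀ over full span):
  R_A = 3w₀L/20 = 3·15·10/20 = 45/2 kN
  M_A = w₀L²/30 = 15·10²/30 = 50 kN·m
  R_B = 7w₀L/20 = 7·15·10/20 = 105/2 kN
  M_B = -w₀L²/20 = -15·10²/20 = -75 kN·m
Load 2 — point force P=11 kN at a=5/2 m (b=L-a=15/2):
  R_A = Pb²(3a+b)/L³ = 11·(15/2)²·(3·(5/2)+(15/2))/10³ = 297/32 kN
  M_A = Pab²/L² = 11·(5/2)·(15/2)²/10² = 495/32 kN·m
  R_B = Pa²(a+3b)/L³ = 11·(5/2)²·((5/2)+3·(15/2))/10³ = 55/32 kN
  M_B = -Pa²b/L² = -11·(5/2)²·(15/2)/10² = -165/32 kN·m
Superposition: R_A = 1017/32 kN, M_A = 2095/32 kN·m, R_B = 1735/32 kN, M_B = -2565/32 kN·m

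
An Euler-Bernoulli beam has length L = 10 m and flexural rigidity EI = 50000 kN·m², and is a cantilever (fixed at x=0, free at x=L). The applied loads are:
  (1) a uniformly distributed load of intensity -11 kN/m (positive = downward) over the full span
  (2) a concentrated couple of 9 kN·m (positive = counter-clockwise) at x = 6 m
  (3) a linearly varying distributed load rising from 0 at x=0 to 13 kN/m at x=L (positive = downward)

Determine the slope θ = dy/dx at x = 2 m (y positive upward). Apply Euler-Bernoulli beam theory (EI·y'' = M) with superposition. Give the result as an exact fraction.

θ(2) = 2627/750000 rad

Load 1 — uniform load w=-11 kN/m over full span:
  θ_1 = -wx(x²-3Lx+3L²)/(6EI) = -(-11)·2·(2²-3·10·2+3·10²)/(6·50000) = 671/37500 rad
Load 2 — applied couple M₀=9 kN·m at a=6 m (b=L-a=4):
  θ_2 = M₀x/EI  [x≤a] = 9·2/50000 = 9/25000 rad
Load 3 — triangular load w₀=13 kN/m (0→w₀ over full span):
  θ_3 = (w₀Lx²/4-w₀L²x/3-w₀x⁴/(24L))/EI = (13·10·2²/4-13·10²·2/3-13·2⁴/(24·10))/50000 = -11063/750000 rad
Superposition: θ = Σ θ_i = 2627/750000 rad ≈ 0.003503 rad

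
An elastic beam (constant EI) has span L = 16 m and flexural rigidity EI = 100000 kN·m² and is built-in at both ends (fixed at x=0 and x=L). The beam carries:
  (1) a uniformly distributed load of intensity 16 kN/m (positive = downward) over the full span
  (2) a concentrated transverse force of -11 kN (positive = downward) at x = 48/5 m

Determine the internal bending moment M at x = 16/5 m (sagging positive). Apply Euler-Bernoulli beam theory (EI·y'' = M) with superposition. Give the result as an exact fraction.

Load 1 — uniform load w=16 kN/m over full span:
  M_1 = wLx/2 - wL²/12 - wx²/2 = 16·16·(16/5)/2 - 16·16²/12 - 16·(16/5)²/2 = -1024/75 kN·m
Load 2 — point force P=-11 kN at a=48/5 m (b=L-a=32/5):
  M_2 = Pb²(3a+b)x/L³ - Pab²/L²  [x≤a] = (-11)·(32/5)²·(3·(48/5)+(32/5))·(16/5)/16³ - (-11)·(48/5)·(32/5)²/16² = 2816/625 kN·m
Superposition: M = Σ M_i = -17152/1875 kN·m ≈ -9.147733 kN·m

M(16/5) = -17152/1875 kN·m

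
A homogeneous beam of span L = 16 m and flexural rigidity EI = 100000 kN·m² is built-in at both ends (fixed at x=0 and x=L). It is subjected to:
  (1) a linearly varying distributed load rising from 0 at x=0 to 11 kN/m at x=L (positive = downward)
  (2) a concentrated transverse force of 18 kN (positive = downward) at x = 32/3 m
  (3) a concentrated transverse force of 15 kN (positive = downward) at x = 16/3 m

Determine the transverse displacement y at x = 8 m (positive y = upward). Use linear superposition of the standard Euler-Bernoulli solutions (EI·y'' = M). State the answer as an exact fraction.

Load 1 — triangular load w₀=11 kN/m (0→w₀ over full span):
  y_1 = -w₀x²(L-x)²(x+2L)/(120LEI) = -11·8²·(16-8)²·(8+2·16)/(120·16·100000) = -88/9375 m
Load 2 — point force P=18 kN at a=32/3 m (b=L-a=16/3):
  y_2 = -Pb²x²(3aL-(3a+b)x)/(6L³EI)  [x≤a] = -18·(16/3)²·8²·(3·(32/3)·16-(3·(32/3)+(16/3))·8)/(6·16³·100000) = -16/5625 m
Load 3 — point force P=15 kN at a=16/3 m (b=L-a=32/3):
  y_3 = -Pa²(L-x)²(3bL-(3b+a)(L-x))/(6L³EI)  [x>a] = -15·(16/3)²·(16-8)²·(3·(32/3)·16-(3·(32/3)+(16/3))·(16-8))/(6·16³·100000) = -8/3375 m
Superposition: y = Σ y_i = -1232/84375 m ≈ -0.014601 m

y(8) = -1232/84375 m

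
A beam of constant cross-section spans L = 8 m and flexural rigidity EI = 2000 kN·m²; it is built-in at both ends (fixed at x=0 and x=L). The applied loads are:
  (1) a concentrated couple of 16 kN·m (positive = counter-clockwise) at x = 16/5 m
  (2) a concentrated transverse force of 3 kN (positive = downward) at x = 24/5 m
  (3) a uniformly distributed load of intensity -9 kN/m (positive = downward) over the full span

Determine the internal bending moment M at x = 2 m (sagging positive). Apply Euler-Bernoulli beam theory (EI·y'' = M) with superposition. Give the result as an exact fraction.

M(2) = -294/125 kN·m

Load 1 — applied couple M₀=16 kN·m at a=16/5 m (b=L-a=24/5):
  M_1 = R_Ax - M_A  [x≤a] with R_A=72/25, M_A=48/25 = (72/25)·2 - (48/25) = 96/25 kN·m
Load 2 — point force P=3 kN at a=24/5 m (b=L-a=16/5):
  M_2 = Pb²(3a+b)x/L³ - Pab²/L²  [x≤a] = 3·(16/5)²·(3·(24/5)+(16/5))·2/8³ - 3·(24/5)·(16/5)²/8² = -24/125 kN·m
Load 3 — uniform load w=-9 kN/m over full span:
  M_3 = wLx/2 - wL²/12 - wx²/2 = (-9)·8·2/2 - (-9)·8²/12 - (-9)·2²/2 = -6 kN·m
Superposition: M = Σ M_i = -294/125 kN·m ≈ -2.352000 kN·m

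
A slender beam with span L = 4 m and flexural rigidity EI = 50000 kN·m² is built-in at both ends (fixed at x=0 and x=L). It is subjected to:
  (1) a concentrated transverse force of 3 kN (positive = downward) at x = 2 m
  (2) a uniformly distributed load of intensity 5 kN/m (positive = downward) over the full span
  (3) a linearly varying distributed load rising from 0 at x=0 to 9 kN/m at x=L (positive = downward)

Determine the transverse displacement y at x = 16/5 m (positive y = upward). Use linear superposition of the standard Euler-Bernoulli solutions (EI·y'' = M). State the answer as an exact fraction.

y(16/5) = -36253/585937500 m

Load 1 — point force P=3 kN at a=2 m (b=L-a=2):
  y_1 = -Pa²(L-x)²(3bL-(3b+a)(L-x))/(6L³EI)  [x>a] = -3·2²·(4-(16/5))²·(3·2·4-(3·2+2)·(4-(16/5)))/(6·4³·50000) = -11/1562500 m
Load 2 — uniform load w=5 kN/m over full span:
  y_2 = -wx²(L-x)²/(24EI) = -5·(16/5)²·(4-(16/5))²/(24·50000) = -32/1171875 m
Load 3 — triangular load w₀=9 kN/m (0→w₀ over full span):
  y_3 = -w₀x²(L-x)²(x+2L)/(120LEI) = -9·(16/5)²·(4-(16/5))²·((16/5)+2·4)/(120·4·50000) = -1344/48828125 m
Superposition: y = Σ y_i = -36253/585937500 m ≈ -0.000062 m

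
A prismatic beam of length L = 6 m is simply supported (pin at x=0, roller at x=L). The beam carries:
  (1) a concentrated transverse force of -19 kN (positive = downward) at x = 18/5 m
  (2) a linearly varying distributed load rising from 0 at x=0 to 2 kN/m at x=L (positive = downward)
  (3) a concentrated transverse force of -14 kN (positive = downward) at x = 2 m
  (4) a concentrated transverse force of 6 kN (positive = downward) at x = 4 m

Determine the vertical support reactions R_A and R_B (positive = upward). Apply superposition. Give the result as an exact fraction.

R_A = -194/15 kN, R_B = -121/15 kN

Load 1 — point force P=-19 kN at a=18/5 m (b=L-a=12/5):
  R_A = Pb/L = (-19)·(12/5)/6 = -38/5 kN
  R_B = Pa/L = (-19)·(18/5)/6 = -57/5 kN
Load 2 — triangular load w₀=2 kN/m (0→w₀ over full span):
  R_A = w₀L/6 = 2·6/6 = 2 kN
  R_B = w₀L/3 = 2·6/3 = 4 kN
Load 3 — point force P=-14 kN at a=2 m (b=L-a=4):
  R_A = Pb/L = (-14)·4/6 = -28/3 kN
  R_B = Pa/L = (-14)·2/6 = -14/3 kN
Load 4 — point force P=6 kN at a=4 m (b=L-a=2):
  R_A = Pb/L = 6·2/6 = 2 kN
  R_B = Pa/L = 6·4/6 = 4 kN
Superposition: R_A = -194/15 kN, R_B = -121/15 kN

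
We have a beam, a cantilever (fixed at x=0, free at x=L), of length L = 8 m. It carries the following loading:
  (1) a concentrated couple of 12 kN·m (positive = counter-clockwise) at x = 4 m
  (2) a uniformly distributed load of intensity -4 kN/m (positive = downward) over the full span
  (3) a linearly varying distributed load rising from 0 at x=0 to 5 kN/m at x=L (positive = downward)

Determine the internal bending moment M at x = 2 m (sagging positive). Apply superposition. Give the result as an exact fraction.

Load 1 — applied couple M₀=12 kN·m at a=4 m (b=L-a=4):
  M_1 = M₀  [x≤a] = 12 = 12 kN·m
Load 2 — uniform load w=-4 kN/m over full span:
  M_2 = -w(L-x)²/2 = -(-4)·(8-2)²/2 = 72 kN·m
Load 3 — triangular load w₀=5 kN/m (0→w₀ over full span):
  M_3 = w₀Lx/2 - w₀L²/3 - w₀x³/(6L) = 5·8·2/2 - 5·8²/3 - 5·2³/(6·8) = -135/2 kN·m
Superposition: M = Σ M_i = 33/2 kN·m ≈ 16.500000 kN·m

M(2) = 33/2 kN·m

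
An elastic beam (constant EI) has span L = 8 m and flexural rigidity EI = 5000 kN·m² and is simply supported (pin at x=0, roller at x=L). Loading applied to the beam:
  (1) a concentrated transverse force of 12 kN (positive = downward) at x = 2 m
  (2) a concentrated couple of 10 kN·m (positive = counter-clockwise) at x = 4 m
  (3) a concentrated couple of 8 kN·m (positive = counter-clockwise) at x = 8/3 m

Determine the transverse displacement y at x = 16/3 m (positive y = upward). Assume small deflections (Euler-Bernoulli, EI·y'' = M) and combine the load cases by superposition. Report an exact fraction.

y(16/3) = -56/5625 m

Load 1 — point force P=12 kN at a=2 m (b=L-a=6):
  y_1 = -Pa(L-x)(2Lx-a²-x²)/(6LEI)  [x>a] = -12·2·(8-(16/3))·(2·8·(16/3)-2²-(16/3)²)/(6·8·5000) = -238/16875 m
Load 2 — applied couple M₀=10 kN·m at a=4 m (b=L-a=4):
  y_2 = (M₀x³/(6L)-M₀(x-a)²/2+C₁x)/EI  [x>a] with C₁=M₀(3b²-L²)/(6L)=-10/3 = (10·(16/3)³/(6·8)-10·((16/3)-4)²/2+(-10/3)·(16/3))/5000 = 2/2025 m
Load 3 — applied couple M₀=8 kN·m at a=8/3 m (b=L-a=16/3):
  y_3 = (M₀x³/(6L)-M₀(x-a)²/2+C₁x)/EI  [x>a] with C₁=M₀(3b²-L²)/(6L)=32/9 = (8·(16/3)³/(6·8)-8·((16/3)-(8/3))²/2+(32/9)·(16/3))/5000 = 32/10125 m
Superposition: y = Σ y_i = -56/5625 m ≈ -0.009956 m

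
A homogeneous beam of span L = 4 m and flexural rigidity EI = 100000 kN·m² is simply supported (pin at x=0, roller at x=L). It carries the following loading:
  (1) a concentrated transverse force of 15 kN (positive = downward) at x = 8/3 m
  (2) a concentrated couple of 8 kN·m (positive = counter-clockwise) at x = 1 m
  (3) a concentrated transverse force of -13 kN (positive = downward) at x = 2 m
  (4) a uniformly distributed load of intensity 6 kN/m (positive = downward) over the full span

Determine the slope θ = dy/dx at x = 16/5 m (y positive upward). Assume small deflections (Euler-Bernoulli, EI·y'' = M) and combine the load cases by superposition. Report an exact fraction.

θ(16/5) = 4081/42187500 rad

Load 1 — point force P=15 kN at a=8/3 m (b=L-a=4/3):
  θ_1 = -Pa(2L²-6Lx+3x²+a²)/(6LEI)  [x>a] = -15·(8/3)·(2·4²-6·4·(16/5)+3·(16/5)²+(8/3)²)/(6·4·100000) = 49/421875 rad
Load 2 — applied couple M₀=8 kN·m at a=1 m (b=L-a=3):
  θ_2 = (M₀x²/(2L)-M₀(x-a)+C₁)/EI  [x>a] with C₁=M₀(3b²-L²)/(6L)=11/3 = (8·(16/5)²/(2·4)-8·((16/5)-1)+(11/3))/100000 = -277/7500000 rad
Load 3 — point force P=-13 kN at a=2 m (b=L-a=2):
  θ_3 = -Pa(2L²-6Lx+3x²+a²)/(6LEI)  [x>a] = -(-13)·2·(2·4²-6·4·(16/5)+3·(16/5)²+2²)/(6·4·100000) = -273/2500000 rad
Load 4 — uniform load w=6 kN/m over full span:
  θ_4 = -w(L³-6Lx²+4x³)/(24EI) = -6·(4³-6·4·(16/5)²+4·(16/5)³)/(24·100000) = 99/781250 rad
Superposition: θ = Σ θ_i = 4081/42187500 rad ≈ 0.000097 rad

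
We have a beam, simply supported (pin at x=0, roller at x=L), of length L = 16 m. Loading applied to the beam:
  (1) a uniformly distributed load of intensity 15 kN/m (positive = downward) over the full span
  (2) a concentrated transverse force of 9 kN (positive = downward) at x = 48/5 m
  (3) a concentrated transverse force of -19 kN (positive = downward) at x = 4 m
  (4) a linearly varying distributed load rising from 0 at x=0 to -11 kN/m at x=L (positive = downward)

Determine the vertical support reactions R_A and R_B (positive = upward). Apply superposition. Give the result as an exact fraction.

Load 1 — uniform load w=15 kN/m over full span:
  R_A = wL/2 = 15·16/2 = 120 kN
  R_B = wL/2 = 15·16/2 = 120 kN
Load 2 — point force P=9 kN at a=48/5 m (b=L-a=32/5):
  R_A = Pb/L = 9·(32/5)/16 = 18/5 kN
  R_B = Pa/L = 9·(48/5)/16 = 27/5 kN
Load 3 — point force P=-19 kN at a=4 m (b=L-a=12):
  R_A = Pb/L = (-19)·12/16 = -57/4 kN
  R_B = Pa/L = (-19)·4/16 = -19/4 kN
Load 4 — triangular load w₀=-11 kN/m (0→w₀ over full span):
  R_A = w₀L/6 = (-11)·16/6 = -88/3 kN
  R_B = w₀L/3 = (-11)·16/3 = -176/3 kN
Superposition: R_A = 4801/60 kN, R_B = 3719/60 kN

R_A = 4801/60 kN, R_B = 3719/60 kN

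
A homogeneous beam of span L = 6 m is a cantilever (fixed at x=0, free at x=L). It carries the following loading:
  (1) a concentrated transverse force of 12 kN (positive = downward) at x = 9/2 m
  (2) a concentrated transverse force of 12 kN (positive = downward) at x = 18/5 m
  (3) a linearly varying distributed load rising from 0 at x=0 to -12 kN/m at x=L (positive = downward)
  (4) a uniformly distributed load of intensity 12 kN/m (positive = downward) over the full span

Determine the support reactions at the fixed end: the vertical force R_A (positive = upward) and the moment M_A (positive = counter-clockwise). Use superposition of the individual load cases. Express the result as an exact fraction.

R_A = 60 kN, M_A = 846/5 kN·m

Load 1 — point force P=12 kN at a=9/2 m (b=L-a=3/2):
  R_A = P = 12 kN
  M_A = Pa = 12·(9/2) = 54 kN·m
Load 2 — point force P=12 kN at a=18/5 m (b=L-a=12/5):
  R_A = P = 12 kN
  M_A = Pa = 12·(18/5) = 216/5 kN·m
Load 3 — triangular load w₀=-12 kN/m (0→w₀ over full span):
  R_A = w₀L/2 = (-12)·6/2 = -36 kN
  M_A = w₀L²/3 = (-12)·6²/3 = -144 kN·m
Load 4 — uniform load w=12 kN/m over full span:
  R_A = wL = 12·6 = 72 kN
  M_A = wL²/2 = 12·6²/2 = 216 kN·m
Superposition: R_A = 60 kN, M_A = 846/5 kN·m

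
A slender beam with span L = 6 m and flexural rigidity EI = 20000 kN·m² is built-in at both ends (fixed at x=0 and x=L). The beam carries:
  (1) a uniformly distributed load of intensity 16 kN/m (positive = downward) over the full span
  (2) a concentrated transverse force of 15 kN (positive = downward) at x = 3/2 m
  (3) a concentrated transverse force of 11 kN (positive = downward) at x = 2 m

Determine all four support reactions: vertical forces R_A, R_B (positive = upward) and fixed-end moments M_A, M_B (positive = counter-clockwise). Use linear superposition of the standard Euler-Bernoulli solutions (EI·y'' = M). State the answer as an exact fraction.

R_A = 59447/864 kN, M_A = 20285/288 kN·m, R_B = 45961/864 kN, M_B = -16447/288 kN·m

Load 1 — uniform load w=16 kN/m over full span:
  R_A = wL/2 = 16·6/2 = 48 kN
  M_A = wL²/12 = 16·6²/12 = 48 kN·m
  R_B = wL/2 = 16·6/2 = 48 kN
  M_B = -wL²/12 = -16·6²/12 = -48 kN·m
Load 2 — point force P=15 kN at a=3/2 m (b=L-a=9/2):
  R_A = Pb²(3a+b)/L³ = 15·(9/2)²·(3·(3/2)+(9/2))/6³ = 405/32 kN
  M_A = Pab²/L² = 15·(3/2)·(9/2)²/6² = 405/32 kN·m
  R_B = Pa²(a+3b)/L³ = 15·(3/2)²·((3/2)+3·(9/2))/6³ = 75/32 kN
  M_B = -Pa²b/L² = -15·(3/2)²·(9/2)/6² = -135/32 kN·m
Load 3 — point force P=11 kN at a=2 m (b=L-a=4):
  R_A = Pb²(3a+b)/L³ = 11·4²·(3·2+4)/6³ = 220/27 kN
  M_A = Pab²/L² = 11·2·4²/6² = 88/9 kN·m
  R_B = Pa²(a+3b)/L³ = 11·2²·(2+3·4)/6³ = 77/27 kN
  M_B = -Pa²b/L² = -11·2²·4/6² = -44/9 kN·m
Superposition: R_A = 59447/864 kN, M_A = 20285/288 kN·m, R_B = 45961/864 kN, M_B = -16447/288 kN·m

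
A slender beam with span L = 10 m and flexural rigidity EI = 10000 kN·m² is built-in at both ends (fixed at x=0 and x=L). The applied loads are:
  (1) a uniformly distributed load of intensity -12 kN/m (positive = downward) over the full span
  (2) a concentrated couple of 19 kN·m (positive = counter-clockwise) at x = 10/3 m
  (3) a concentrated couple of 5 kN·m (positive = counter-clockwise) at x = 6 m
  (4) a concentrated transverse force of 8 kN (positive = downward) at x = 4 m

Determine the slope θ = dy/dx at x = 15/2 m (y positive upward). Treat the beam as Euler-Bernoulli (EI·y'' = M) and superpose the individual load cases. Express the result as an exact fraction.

Load 1 — uniform load w=-12 kN/m over full span:
  θ_1 = -wx(L-x)(L-2x)/(12EI) = -(-12)·(15/2)·(10-(15/2))·(10-2·(15/2))/(12·10000) = -3/320 rad
Load 2 — applied couple M₀=19 kN·m at a=10/3 m (b=L-a=20/3):
  θ_2 = (R_Ax²/2 - M_Ax - M₀(x-a))/EI  [x>a] with R_A=38/15, M_A=0 = ((38/15)·(15/2)²/2 - 0·(15/2) - 19·((15/2)-(10/3)))/10000 = -19/24000 rad
Load 3 — applied couple M₀=5 kN·m at a=6 m (b=L-a=4):
  θ_3 = (R_Ax²/2 - M_Ax - M₀(x-a))/EI  [x>a] with R_A=18/25, M_A=8/5 = ((18/25)·(15/2)²/2 - (8/5)·(15/2) - 5·((15/2)-6))/10000 = 3/40000 rad
Load 4 — point force P=8 kN at a=4 m (b=L-a=6):
  θ_4 = Pa²(L-x)(2bL-(3b+a)(L-x))/(2L³EI)  [x>a] = 8·4²·(10-(15/2))·(2·6·10-(3·6+4)·(10-(15/2)))/(2·10³·10000) = 13/12500 rad
Superposition: θ = Σ θ_i = -5431/600000 rad ≈ -0.009052 rad

θ(15/2) = -5431/600000 rad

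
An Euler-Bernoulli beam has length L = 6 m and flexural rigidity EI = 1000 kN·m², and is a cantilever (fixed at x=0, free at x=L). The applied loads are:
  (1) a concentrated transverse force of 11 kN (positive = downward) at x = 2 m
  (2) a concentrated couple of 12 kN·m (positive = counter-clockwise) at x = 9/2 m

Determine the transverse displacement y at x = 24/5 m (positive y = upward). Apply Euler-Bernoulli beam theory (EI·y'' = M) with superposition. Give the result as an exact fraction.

Load 1 — point force P=11 kN at a=2 m (b=L-a=4):
  y_1 = -Pa²(3x-a)/(6EI)  [x>a] = -11·2²·(3·(24/5)-2)/(6·1000) = -341/3750 m
Load 2 — applied couple M₀=12 kN·m at a=9/2 m (b=L-a=3/2):
  y_2 = M₀a(2x-a)/(2EI)  [x>a] = 12·(9/2)·(2·(24/5)-(9/2))/(2·1000) = 1377/10000 m
Superposition: y = Σ y_i = 1403/30000 m ≈ 0.046767 m

y(24/5) = 1403/30000 m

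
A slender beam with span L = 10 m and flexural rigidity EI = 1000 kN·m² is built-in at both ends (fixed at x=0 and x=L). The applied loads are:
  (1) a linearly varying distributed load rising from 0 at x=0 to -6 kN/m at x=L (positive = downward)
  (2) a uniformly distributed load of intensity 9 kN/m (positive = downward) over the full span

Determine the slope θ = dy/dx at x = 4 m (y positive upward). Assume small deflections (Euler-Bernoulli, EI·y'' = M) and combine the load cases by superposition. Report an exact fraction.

θ(4) = -27/1250 rad

Load 1 — triangular load w₀=-6 kN/m (0→w₀ over full span):
  θ_1 = -w₀(2x(L-x)(L-2x)(x+2L)+x²(L-x)²)/(120LEI) = -(-6)·(2·4·(10-4)·(10-2·4)·(4+2·10)+4²·(10-4)²)/(120·10·1000) = 9/625 rad
Load 2 — uniform load w=9 kN/m over full span:
  θ_2 = -wx(L-x)(L-2x)/(12EI) = -9·4·(10-4)·(10-2·4)/(12·1000) = -9/250 rad
Superposition: θ = Σ θ_i = -27/1250 rad ≈ -0.021600 rad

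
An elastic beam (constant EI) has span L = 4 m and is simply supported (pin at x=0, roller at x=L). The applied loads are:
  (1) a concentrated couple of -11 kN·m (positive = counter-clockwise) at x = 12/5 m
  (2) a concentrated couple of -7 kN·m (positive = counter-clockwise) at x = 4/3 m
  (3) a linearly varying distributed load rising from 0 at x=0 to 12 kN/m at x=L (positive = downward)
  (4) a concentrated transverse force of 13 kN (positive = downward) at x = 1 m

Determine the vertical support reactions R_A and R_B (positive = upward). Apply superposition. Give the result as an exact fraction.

Load 1 — applied couple M₀=-11 kN·m at a=12/5 m (b=L-a=8/5):
  R_A = M₀/L = (-11)/4 = -11/4 kN
  R_B = -M₀/L = -(-11)/4 = 11/4 kN
Load 2 — applied couple M₀=-7 kN·m at a=4/3 m (b=L-a=8/3):
  R_A = M₀/L = (-7)/4 = -7/4 kN
  R_B = -M₀/L = -(-7)/4 = 7/4 kN
Load 3 — triangular load w₀=12 kN/m (0→w₀ over full span):
  R_A = w₀L/6 = 12·4/6 = 8 kN
  R_B = w₀L/3 = 12·4/3 = 16 kN
Load 4 — point force P=13 kN at a=1 m (b=L-a=3):
  R_A = Pb/L = 13·3/4 = 39/4 kN
  R_B = Pa/L = 13·1/4 = 13/4 kN
Superposition: R_A = 53/4 kN, R_B = 95/4 kN

R_A = 53/4 kN, R_B = 95/4 kN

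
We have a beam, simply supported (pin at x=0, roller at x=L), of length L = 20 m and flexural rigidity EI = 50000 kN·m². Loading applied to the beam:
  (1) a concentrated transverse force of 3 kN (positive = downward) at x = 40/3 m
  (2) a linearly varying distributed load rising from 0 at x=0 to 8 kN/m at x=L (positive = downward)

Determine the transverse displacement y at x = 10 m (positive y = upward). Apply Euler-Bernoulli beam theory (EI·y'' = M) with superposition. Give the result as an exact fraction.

y(10) = -473/2700 m

Load 1 — point force P=3 kN at a=40/3 m (b=L-a=20/3):
  y_1 = -Pbx(L²-b²-x²)/(6LEI)  [x≤a] = -3·(20/3)·10·(20²-(20/3)²-10²)/(6·20·50000) = -23/2700 m
Load 2 — triangular load w₀=8 kN/m (0→w₀ over full span):
  y_2 = -w₀x(7L⁴-10L²x²+3x⁴)/(360LEI) = -8·10·(7·20⁴-10·20²·10²+3·10⁴)/(360·20·50000) = -1/6 m
Superposition: y = Σ y_i = -473/2700 m ≈ -0.175185 m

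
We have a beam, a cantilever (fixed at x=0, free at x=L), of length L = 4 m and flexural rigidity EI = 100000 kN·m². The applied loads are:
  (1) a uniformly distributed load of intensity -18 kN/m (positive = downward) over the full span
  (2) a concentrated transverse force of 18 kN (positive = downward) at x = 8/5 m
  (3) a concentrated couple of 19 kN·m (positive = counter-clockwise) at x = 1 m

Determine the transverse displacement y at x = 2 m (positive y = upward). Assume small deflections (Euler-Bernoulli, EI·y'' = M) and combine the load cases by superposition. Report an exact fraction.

y(2) = 49677/25000000 m

Load 1 — uniform load w=-18 kN/m over full span:
  y_1 = -wx²(x²-4Lx+6L²)/(24EI) = -(-18)·2²·(2²-4·4·2+6·4²)/(24·100000) = 51/25000 m
Load 2 — point force P=18 kN at a=8/5 m (b=L-a=12/5):
  y_2 = -Pa²(3x-a)/(6EI)  [x>a] = -18·(8/5)²·(3·2-(8/5))/(6·100000) = -132/390625 m
Load 3 — applied couple M₀=19 kN·m at a=1 m (b=L-a=3):
  y_3 = M₀a(2x-a)/(2EI)  [x>a] = 19·1·(2·2-1)/(2·100000) = 57/200000 m
Superposition: y = Σ y_i = 49677/25000000 m ≈ 0.001987 m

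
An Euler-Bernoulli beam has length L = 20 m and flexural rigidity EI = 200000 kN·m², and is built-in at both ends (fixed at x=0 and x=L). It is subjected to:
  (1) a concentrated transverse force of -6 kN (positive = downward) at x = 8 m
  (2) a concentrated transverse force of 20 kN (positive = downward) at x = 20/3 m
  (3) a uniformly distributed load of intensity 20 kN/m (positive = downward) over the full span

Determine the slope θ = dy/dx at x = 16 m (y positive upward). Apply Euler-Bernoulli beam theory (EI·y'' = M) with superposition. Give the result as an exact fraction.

θ(16) = 140047/21093750 rad

Load 1 — point force P=-6 kN at a=8 m (b=L-a=12):
  θ_1 = Pa²(L-x)(2bL-(3b+a)(L-x))/(2L³EI)  [x>a] = (-6)·8²·(20-16)·(2·12·20-(3·12+8)·(20-16))/(2·20³·200000) = -57/390625 rad
Load 2 — point force P=20 kN at a=20/3 m (b=L-a=40/3):
  θ_2 = Pa²(L-x)(2bL-(3b+a)(L-x))/(2L³EI)  [x>a] = 20·(20/3)²·(20-16)·(2·(40/3)·20-(3·(40/3)+(20/3))·(20-16))/(2·20³·200000) = 13/33750 rad
Load 3 — uniform load w=20 kN/m over full span:
  θ_3 = -wx(L-x)(L-2x)/(12EI) = -20·16·(20-16)·(20-2·16)/(12·200000) = 4/625 rad
Superposition: θ = Σ θ_i = 140047/21093750 rad ≈ 0.006639 rad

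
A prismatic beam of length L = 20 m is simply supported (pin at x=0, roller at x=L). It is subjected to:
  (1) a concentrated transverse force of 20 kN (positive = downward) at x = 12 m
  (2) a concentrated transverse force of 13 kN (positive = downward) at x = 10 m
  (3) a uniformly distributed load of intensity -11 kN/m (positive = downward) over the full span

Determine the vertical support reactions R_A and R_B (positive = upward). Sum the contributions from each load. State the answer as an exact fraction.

Load 1 — point force P=20 kN at a=12 m (b=L-a=8):
  R_A = Pb/L = 20·8/20 = 8 kN
  R_B = Pa/L = 20·12/20 = 12 kN
Load 2 — point force P=13 kN at a=10 m (b=L-a=10):
  R_A = Pb/L = 13·10/20 = 13/2 kN
  R_B = Pa/L = 13·10/20 = 13/2 kN
Load 3 — uniform load w=-11 kN/m over full span:
  R_A = wL/2 = (-11)·20/2 = -110 kN
  R_B = wL/2 = (-11)·20/2 = -110 kN
Superposition: R_A = -191/2 kN, R_B = -183/2 kN

R_A = -191/2 kN, R_B = -183/2 kN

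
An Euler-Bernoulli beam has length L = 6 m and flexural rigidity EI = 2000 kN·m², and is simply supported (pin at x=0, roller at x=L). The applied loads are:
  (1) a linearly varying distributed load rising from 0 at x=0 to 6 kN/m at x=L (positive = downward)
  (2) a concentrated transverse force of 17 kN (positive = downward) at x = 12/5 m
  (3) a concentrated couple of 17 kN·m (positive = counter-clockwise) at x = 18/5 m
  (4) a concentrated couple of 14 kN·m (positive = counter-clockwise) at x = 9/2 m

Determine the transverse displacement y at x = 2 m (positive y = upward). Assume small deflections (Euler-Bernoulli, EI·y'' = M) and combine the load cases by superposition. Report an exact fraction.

Load 1 — triangular load w₀=6 kN/m (0→w₀ over full span):
  y_1 = -w₀x(7L⁴-10L²x²+3x⁴)/(360LEI) = -6·2·(7·6⁴-10·6²·2²+3·2⁴)/(360·6·2000) = -8/375 m
Load 2 — point force P=17 kN at a=12/5 m (b=L-a=18/5):
  y_2 = -Pbx(L²-b²-x²)/(6LEI)  [x≤a] = -17·(18/5)·2·(6²-(18/5)²-2²)/(6·6·2000) = -2023/62500 m
Load 3 — applied couple M₀=17 kN·m at a=18/5 m (b=L-a=12/5):
  y_3 = (M₀x³/(6L)+C₁x)/EI  [x≤a] with C₁=M₀(3b²-L²)/(6L)=-221/25 = (17·2³/(6·6)+(-221/25)·2)/2000 = -391/56250 m
Load 4 — applied couple M₀=14 kN·m at a=9/2 m (b=L-a=3/2):
  y_4 = (M₀x³/(6L)+C₁x)/EI  [x≤a] with C₁=M₀(3b²-L²)/(6L)=-91/8 = (14·2³/(6·6)+(-91/8)·2)/2000 = -707/72000 m
Superposition: y = Σ y_i = -634247/9000000 m ≈ -0.070472 m

y(2) = -634247/9000000 m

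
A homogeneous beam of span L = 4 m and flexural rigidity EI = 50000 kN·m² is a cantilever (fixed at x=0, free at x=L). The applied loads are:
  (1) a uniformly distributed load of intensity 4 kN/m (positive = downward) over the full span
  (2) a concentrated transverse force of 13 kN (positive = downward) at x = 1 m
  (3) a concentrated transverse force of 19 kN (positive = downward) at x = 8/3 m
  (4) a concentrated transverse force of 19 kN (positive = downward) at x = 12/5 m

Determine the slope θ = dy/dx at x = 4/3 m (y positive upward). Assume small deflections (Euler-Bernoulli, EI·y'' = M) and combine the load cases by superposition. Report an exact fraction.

Load 1 — uniform load w=4 kN/m over full span:
  θ_1 = -wx(x²-3Lx+3L²)/(6EI) = -4·(4/3)·((4/3)²-3·4·(4/3)+3·4²)/(6·50000) = -152/253125 rad
Load 2 — point force P=13 kN at a=1 m (b=L-a=3):
  θ_2 = -Pa²/(2EI)  [x>a] = -13·1²/(2·50000) = -13/100000 rad
Load 3 — point force P=19 kN at a=8/3 m (b=L-a=4/3):
  θ_3 = -Px(2a-x)/(2EI)  [x≤a] = -19·(4/3)·(2·(8/3)-(4/3))/(2·50000) = -19/18750 rad
Load 4 — point force P=19 kN at a=12/5 m (b=L-a=8/5):
  θ_4 = -Px(2a-x)/(2EI)  [x≤a] = -19·(4/3)·(2·(12/5)-(4/3))/(2·50000) = -247/281250 rad
Superposition: θ = Σ θ_i = -106193/40500000 rad ≈ -0.002622 rad

θ(4/3) = -106193/40500000 rad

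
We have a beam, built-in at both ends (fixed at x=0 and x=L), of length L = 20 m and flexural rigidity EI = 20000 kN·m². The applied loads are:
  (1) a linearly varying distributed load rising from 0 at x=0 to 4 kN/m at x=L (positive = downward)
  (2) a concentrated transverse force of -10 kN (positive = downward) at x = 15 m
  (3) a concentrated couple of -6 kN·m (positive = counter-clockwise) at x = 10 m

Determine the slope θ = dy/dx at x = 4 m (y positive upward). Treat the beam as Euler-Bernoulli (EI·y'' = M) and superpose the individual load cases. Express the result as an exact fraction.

Load 1 — triangular load w₀=4 kN/m (0→w₀ over full span):
  θ_1 = -w₀(2x(L-x)(L-2x)(x+2L)+x²(L-x)²)/(120LEI) = -4·(2·4·(20-4)·(20-2·4)·(4+2·20)+4²·(20-4)²)/(120·20·20000) = -56/9375 rad
Load 2 — point force P=-10 kN at a=15 m (b=L-a=5):
  θ_2 = -Pb²x(2aL-(3a+b)x)/(2L³EI)  [x≤a] = -(-10)·5²·4·(2·15·20-(3·15+5)·4)/(2·20³·20000) = 1/800 rad
Load 3 — applied couple M₀=-6 kN·m at a=10 m (b=L-a=10):
  θ_3 = (R_Ax²/2 - M_Ax)/EI  [x≤a] with R_A=-9/20, M_A=-3/2 = ((-9/20)·4²/2 - (-3/2)·4)/20000 = 3/25000 rad
Superposition: θ = Σ θ_i = -1381/300000 rad ≈ -0.004603 rad

θ(4) = -1381/300000 rad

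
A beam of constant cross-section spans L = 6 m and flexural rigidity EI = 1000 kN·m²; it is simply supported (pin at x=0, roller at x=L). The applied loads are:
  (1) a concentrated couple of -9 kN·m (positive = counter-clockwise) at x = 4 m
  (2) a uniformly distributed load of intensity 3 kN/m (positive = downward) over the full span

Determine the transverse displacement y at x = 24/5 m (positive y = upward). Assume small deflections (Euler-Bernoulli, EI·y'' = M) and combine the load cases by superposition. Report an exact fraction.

Load 1 — applied couple M₀=-9 kN·m at a=4 m (b=L-a=2):
  y_1 = (M₀x³/(6L)-M₀(x-a)²/2+C₁x)/EI  [x>a] with C₁=M₀(3b²-L²)/(6L)=6 = ((-9)·(24/5)³/(6·6)-(-9)·((24/5)-4)²/2+6·(24/5))/1000 = 63/15625 m
Load 2 — uniform load w=3 kN/m over full span:
  y_2 = -wx(L³-2Lx²+x³)/(24EI) = -3·(24/5)·(6³-2·6·(24/5)²+(24/5)³)/(24·1000) = -2349/78125 m
Superposition: y = Σ y_i = -2034/78125 m ≈ -0.026035 m

y(24/5) = -2034/78125 m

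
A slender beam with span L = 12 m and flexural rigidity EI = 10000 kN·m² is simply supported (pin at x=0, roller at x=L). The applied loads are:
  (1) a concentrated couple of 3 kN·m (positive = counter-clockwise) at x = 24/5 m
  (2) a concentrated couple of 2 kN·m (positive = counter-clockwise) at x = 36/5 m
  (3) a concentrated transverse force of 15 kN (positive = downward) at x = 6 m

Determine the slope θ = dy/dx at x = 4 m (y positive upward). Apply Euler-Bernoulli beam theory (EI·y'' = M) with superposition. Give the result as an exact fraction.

Load 1 — applied couple M₀=3 kN·m at a=24/5 m (b=L-a=36/5):
  θ_1 = (M₀x²/(2L)+C₁)/EI  [x≤a] with C₁=M₀(3b²-L²)/(6L)=12/25 = (3·4²/(2·12)+(12/25))/10000 = 31/125000 rad
Load 2 — applied couple M₀=2 kN·m at a=36/5 m (b=L-a=24/5):
  θ_2 = (M₀x²/(2L)+C₁)/EI  [x≤a] with C₁=M₀(3b²-L²)/(6L)=-52/25 = (2·4²/(2·12)+(-52/25))/10000 = -7/93750 rad
Load 3 — point force P=15 kN at a=6 m (b=L-a=6):
  θ_3 = -Pb(L²-b²-3x²)/(6LEI)  [x≤a] = -15·6·(12²-6²-3·4²)/(6·12·10000) = -3/400 rad
Superposition: θ = Σ θ_i = -1099/150000 rad ≈ -0.007327 rad

θ(4) = -1099/150000 rad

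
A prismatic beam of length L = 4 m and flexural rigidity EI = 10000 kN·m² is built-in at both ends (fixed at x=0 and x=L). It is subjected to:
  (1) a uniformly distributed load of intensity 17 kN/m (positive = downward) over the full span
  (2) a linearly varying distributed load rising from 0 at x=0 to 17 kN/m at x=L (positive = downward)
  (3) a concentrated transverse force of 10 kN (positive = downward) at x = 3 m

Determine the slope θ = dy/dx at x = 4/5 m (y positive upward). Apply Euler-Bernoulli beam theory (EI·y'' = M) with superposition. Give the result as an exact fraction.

Load 1 — uniform load w=17 kN/m over full span:
  θ_1 = -wx(L-x)(L-2x)/(12EI) = -17·(4/5)·(4-(4/5))·(4-2·(4/5))/(12·10000) = -68/78125 rad
Load 2 — triangular load w₀=17 kN/m (0→w₀ over full span):
  θ_2 = -w₀(2x(L-x)(L-2x)(x+2L)+x²(L-x)²)/(120LEI) = -17·(2·(4/5)·(4-(4/5))·(4-2·(4/5))·((4/5)+2·4)+(4/5)²·(4-(4/5))²)/(120·4·10000) = -476/1171875 rad
Load 3 — point force P=10 kN at a=3 m (b=L-a=1):
  θ_3 = -Pb²x(2aL-(3a+b)x)/(2L³EI)  [x≤a] = -10·1²·(4/5)·(2·3·4-(3·3+1)·(4/5))/(2·4³·10000) = -1/10000 rad
Superposition: θ = Σ θ_i = -25811/18750000 rad ≈ -0.001377 rad

θ(4/5) = -25811/18750000 rad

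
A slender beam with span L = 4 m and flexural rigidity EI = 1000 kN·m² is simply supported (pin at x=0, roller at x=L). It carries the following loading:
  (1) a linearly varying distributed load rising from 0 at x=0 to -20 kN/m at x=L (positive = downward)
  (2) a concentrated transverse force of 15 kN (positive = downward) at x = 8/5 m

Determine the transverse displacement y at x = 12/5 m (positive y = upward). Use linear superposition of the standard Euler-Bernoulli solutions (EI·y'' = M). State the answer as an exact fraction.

Load 1 — triangular load w₀=-20 kN/m (0→w₀ over full span):
  y_1 = -w₀x(7L⁴-10L²x²+3x⁴)/(360LEI) = -(-20)·(12/5)·(7·4⁴-10·4²·(12/5)²+3·(12/5)⁴)/(360·4·1000) = 37888/1171875 m
Load 2 — point force P=15 kN at a=8/5 m (b=L-a=12/5):
  y_2 = -Pa(L-x)(2Lx-a²-x²)/(6LEI)  [x>a] = -15·(8/5)·(4-(12/5))·(2·4·(12/5)-(8/5)²-(12/5)²)/(6·4·1000) = -272/15625 m
Superposition: y = Σ y_i = 17488/1171875 m ≈ 0.014923 m

y(12/5) = 17488/1171875 m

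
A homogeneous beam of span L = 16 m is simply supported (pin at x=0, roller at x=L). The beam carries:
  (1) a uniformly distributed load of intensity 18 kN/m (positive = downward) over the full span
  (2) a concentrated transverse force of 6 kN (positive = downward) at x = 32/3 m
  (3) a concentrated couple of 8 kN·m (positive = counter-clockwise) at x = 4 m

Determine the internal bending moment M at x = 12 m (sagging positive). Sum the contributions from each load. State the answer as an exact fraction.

M(12) = 446 kN·m

Load 1 — uniform load w=18 kN/m over full span:
  M_1 = wx(L-x)/2 = 18·12·(16-12)/2 = 432 kN·m
Load 2 — point force P=6 kN at a=32/3 m (b=L-a=16/3):
  M_2 = Pa(L-x)/L  [x>a] = 6·(32/3)·(16-12)/16 = 16 kN·m
Load 3 — applied couple M₀=8 kN·m at a=4 m (b=L-a=12):
  M_3 = M₀x/L - M₀  [x>a] = 8·12/16 - 8 = -2 kN·m
Superposition: M = Σ M_i = 446 kN·m ≈ 446.000000 kN·m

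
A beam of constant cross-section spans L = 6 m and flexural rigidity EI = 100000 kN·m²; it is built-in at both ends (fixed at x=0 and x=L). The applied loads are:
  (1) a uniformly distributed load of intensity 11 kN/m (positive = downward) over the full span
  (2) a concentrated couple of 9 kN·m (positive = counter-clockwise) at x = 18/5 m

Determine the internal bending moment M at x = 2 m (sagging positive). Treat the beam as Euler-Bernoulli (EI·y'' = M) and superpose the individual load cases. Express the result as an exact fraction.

Load 1 — uniform load w=11 kN/m over full span:
  M_1 = wLx/2 - wL²/12 - wx²/2 = 11·6·2/2 - 11·6²/12 - 11·2²/2 = 11 kN·m
Load 2 — applied couple M₀=9 kN·m at a=18/5 m (b=L-a=12/5):
  M_2 = R_Ax - M_A  [x≤a] with R_A=54/25, M_A=72/25 = (54/25)·2 - (72/25) = 36/25 kN·m
Superposition: M = Σ M_i = 311/25 kN·m ≈ 12.440000 kN·m

M(2) = 311/25 kN·m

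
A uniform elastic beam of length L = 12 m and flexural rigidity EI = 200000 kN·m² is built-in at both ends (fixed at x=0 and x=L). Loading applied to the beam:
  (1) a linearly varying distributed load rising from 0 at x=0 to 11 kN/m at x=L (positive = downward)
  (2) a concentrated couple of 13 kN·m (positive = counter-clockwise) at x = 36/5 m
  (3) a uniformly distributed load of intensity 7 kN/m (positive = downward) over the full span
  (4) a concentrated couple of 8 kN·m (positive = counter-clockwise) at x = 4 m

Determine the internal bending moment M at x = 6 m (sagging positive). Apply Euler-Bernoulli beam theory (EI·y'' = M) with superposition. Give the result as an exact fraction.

M(6) = 1163/15 kN·m

Load 1 — triangular load w₀=11 kN/m (0→w₀ over full span):
  M_1 = 3w₀Lx/20 - w₀L²/30 - w₀x³/(6L) = 3·11·12·6/20 - 11·12²/30 - 11·6³/(6·12) = 33 kN·m
Load 2 — applied couple M₀=13 kN·m at a=36/5 m (b=L-a=24/5):
  M_2 = R_Ax - M_A  [x≤a] with R_A=39/25, M_A=104/25 = (39/25)·6 - (104/25) = 26/5 kN·m
Load 3 — uniform load w=7 kN/m over full span:
  M_3 = wLx/2 - wL²/12 - wx²/2 = 7·12·6/2 - 7·12²/12 - 7·6²/2 = 42 kN·m
Load 4 — applied couple M₀=8 kN·m at a=4 m (b=L-a=8):
  M_4 = R_Ax - M_A - M₀  [x>a] with R_A=8/9, M_A=0 = (8/9)·6 - 0 - 8 = -8/3 kN·m
Superposition: M = Σ M_i = 1163/15 kN·m ≈ 77.533333 kN·m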